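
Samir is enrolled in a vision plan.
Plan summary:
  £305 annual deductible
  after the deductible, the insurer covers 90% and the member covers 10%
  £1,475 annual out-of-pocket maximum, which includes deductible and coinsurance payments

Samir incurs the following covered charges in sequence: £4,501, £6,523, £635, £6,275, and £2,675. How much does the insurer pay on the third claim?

Claim 1 — £4,501: £305 finishes the deductible; £4,196 goes to coinsurance; 10% of £4,196 = £419.60. Cost to member: £724.60. OOP to date £724.60. Plan pays £4,501 − £724.60 = £3,776.40.
Claim 2 — £6,523: deductible met; 10% of £6,523 = £652.30. Member owes £652.30 (running OOP £1,376.90). Plan pays £6,523 − £652.30 = £5,870.70.
Claim 3 — £635: 10% coinsurance on £635 = £63.50. Member owes £63.50 (running OOP £1,440.40). Plan pays £635 − £63.50 = £571.50.

£571.50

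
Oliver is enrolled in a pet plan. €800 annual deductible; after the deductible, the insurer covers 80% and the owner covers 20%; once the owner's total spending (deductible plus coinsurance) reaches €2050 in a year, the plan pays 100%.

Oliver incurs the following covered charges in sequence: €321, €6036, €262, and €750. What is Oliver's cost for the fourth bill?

Bill 1, €321: entire amount goes to the deductible. Owner pays €321; OOP now €321.
Bill 2, €6036: €479 to deductible, leaving €5557; coinsurance €5557 × 20% = €1111.40. Owner owes €1590.40 (running OOP €1911.40).
Bill 3, €262: 20% coinsurance on €262 = €52.40. Owner pays €52.40; OOP now €1963.80.
Bill 4, €750: 20% coinsurance on €750 = €150. That would push OOP to €2113.80, over the €2050 cap, so owner pays €2050 − €1963.80 = €86.20.

€86.20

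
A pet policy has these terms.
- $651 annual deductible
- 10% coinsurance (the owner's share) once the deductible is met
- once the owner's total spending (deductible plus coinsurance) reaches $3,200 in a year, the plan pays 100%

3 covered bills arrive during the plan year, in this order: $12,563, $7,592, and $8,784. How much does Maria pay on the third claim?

Claim 1 ($12,563): $651 finishes the deductible; $11,912 goes to coinsurance; 10% of $11,912 = $1,191.20. Owner pays $1,842.20; OOP now $1,842.20.
Claim 2 ($7,592): deductible met; 10% of $7,592 = $759.20. Owner owes $759.20 (running OOP $2,601.40).
Claim 3 ($8,784): deductible met; 10% of $8,784 = $878.40. That would push OOP to $3,479.80, over the $3,200 cap, so owner pays $3,200 − $2,601.40 = $598.60.

$598.60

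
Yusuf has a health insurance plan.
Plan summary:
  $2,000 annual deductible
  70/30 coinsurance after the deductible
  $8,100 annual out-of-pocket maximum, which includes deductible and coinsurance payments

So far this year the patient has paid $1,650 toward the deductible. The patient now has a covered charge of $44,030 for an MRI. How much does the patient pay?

$6,450

$1,650 of the $2,000 deductible is already met, leaving $350.
That leaves $44,030 − $350 = $43,680 for coinsurance.
30% of $43,680 = $13,104 falls to the patient.
So the patient owes $350 + $13,104 = $13,454 before any cap.
Year-to-date out-of-pocket would reach $1,650 + $13,454 = $15,104, above the $8,100 maximum, so the patient pays only $8,100 − $1,650 = $6,450.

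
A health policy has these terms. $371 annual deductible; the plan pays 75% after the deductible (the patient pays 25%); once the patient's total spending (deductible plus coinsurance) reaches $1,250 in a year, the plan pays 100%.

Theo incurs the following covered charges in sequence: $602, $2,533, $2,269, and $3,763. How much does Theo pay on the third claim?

$188

Claim 1 ($602): $371 finishes the deductible; $231 goes to coinsurance; patient's 25% is $57.75. Patient owes $428.75 (running OOP $428.75).
Claim 2 ($2,533): deductible already satisfied, so patient's share is 25% × $2,533 = $633.25. Patient pays $633.25; OOP now $1,062.
Claim 3 ($2,269): deductible met; 25% of $2,269 = $567.25. That would push OOP to $1,629.25, over the $1,250 cap, so patient pays $1,250 − $1,062 = $188.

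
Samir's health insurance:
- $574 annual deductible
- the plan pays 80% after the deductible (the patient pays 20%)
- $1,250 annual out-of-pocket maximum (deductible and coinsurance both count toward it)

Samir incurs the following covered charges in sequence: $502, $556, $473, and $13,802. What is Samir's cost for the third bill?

#1 ($502): fully absorbed by the deductible. Cost to patient: $502. OOP to date $502.
#2 ($556): deductible takes $72, $484 remains; patient's 20% is $96.80. Patient pays $168.80; OOP now $670.80.
#3 ($473): deductible met; 20% of $473 = $94.60. Patient pays $94.60; OOP now $765.40.

$94.60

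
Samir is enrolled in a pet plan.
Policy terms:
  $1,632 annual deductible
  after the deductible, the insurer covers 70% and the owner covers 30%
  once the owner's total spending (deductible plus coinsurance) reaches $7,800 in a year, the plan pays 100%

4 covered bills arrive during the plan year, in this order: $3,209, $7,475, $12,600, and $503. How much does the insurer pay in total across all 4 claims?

Bill 1, $3,209: $1,632 finishes the deductible; $1,577 goes to coinsurance; owner's 30% is $473.10. Owner owes $2,105.10 (running OOP $2,105.10). Insurer: $3,209 − $2,105.10 = $1,103.90.
Bill 2, $7,475: deductible met; 30% of $7,475 = $2,242.50. Owner owes $2,242.50 (running OOP $4,347.60). Plan pays $7,475 − $2,242.50 = $5,232.50.
Bill 3, $12,600: deductible met; 30% of $12,600 = $3,780. That would push OOP to $8,127.60, over the $7,800 cap, so owner pays $7,800 − $4,347.60 = $3,452.40. Plan pays $12,600 − $3,452.40 = $9,147.60.
Bill 4, $503: 30% coinsurance on $503 = $150.90. OOP would hit $7,950.90 > $7,800, so the cap limits the owner to $7,800 − $7,800 = $0. Insurer: $503 − $0 = $503.
Insurer total = bills − owner's total = $23,787 − $7,800 = $15,987.

$15,987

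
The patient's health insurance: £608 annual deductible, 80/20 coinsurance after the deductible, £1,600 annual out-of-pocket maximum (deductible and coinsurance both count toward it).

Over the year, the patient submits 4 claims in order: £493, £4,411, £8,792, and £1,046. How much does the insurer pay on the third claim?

£8,659.20

Bill 1, £493: entire amount goes to the deductible. Patient pays £493; OOP now £493. Plan pays £493 − £493 = £0.
Bill 2, £4,411: deductible takes £115, £4,296 remains; 20% of £4,296 = £859.20. Patient pays £974.20; OOP now £1,467.20. Plan pays £4,411 − £974.20 = £3,436.80.
Bill 3, £8,792: deductible met; 20% of £8,792 = £1,758.40. OOP would hit £3,225.60 > £1,600, so the cap limits the patient to £1,600 − £1,467.20 = £132.80. Insurer: £8,792 − £132.80 = £8,659.20.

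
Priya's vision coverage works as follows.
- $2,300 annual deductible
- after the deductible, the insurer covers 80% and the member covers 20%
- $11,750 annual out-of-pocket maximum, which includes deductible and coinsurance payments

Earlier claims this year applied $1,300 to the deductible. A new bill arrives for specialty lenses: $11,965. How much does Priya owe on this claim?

$3,193

Deductible still to meet: $2,300 − $1,300 = $1,000.
After the $1,000 deductible portion, $11,965 − $1,000 = $10,965 is subject to coinsurance.
Coinsurance: $10,965 × 20% = $2,193.
So the member owes $1,000 + $2,193 = $3,193 before any cap.
Year-to-date out-of-pocket becomes $1,300 + $3,193 = $4,493, still under the $11,750 maximum, so no cap applies.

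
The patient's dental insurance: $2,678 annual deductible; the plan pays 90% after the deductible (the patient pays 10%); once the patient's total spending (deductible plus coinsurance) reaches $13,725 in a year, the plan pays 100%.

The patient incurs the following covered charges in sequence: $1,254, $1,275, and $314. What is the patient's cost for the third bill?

Claim 1 — $1,254: fully absorbed by the deductible. Patient pays $1,254; OOP now $1,254.
Claim 2 — $1,275: fully absorbed by the deductible. Patient pays $1,275; OOP now $2,529.
Claim 3 — $314: deductible takes $149, $165 remains; coinsurance $165 × 10% = $16.50. Patient owes $165.50 (running OOP $2,694.50).

$165.50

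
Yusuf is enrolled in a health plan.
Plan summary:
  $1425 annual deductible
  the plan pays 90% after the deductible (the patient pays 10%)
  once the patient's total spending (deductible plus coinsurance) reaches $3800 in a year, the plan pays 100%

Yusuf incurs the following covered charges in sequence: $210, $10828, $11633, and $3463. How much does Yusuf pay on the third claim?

$1163.30

Bill 1, $210: entire amount goes to the deductible. Patient owes $210 (running OOP $210).
Bill 2, $10828: $1215 finishes the deductible; $9613 goes to coinsurance; coinsurance $9613 × 10% = $961.30. Cost to patient: $2176.30. OOP to date $2386.30.
Bill 3, $11633: deductible already satisfied, so patient's share is 10% × $11633 = $1163.30. Patient owes $1163.30 (running OOP $3549.60).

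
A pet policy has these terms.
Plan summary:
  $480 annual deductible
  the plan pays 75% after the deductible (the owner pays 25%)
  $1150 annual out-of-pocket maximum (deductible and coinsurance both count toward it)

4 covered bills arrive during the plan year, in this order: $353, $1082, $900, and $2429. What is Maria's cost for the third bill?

Claim 1 ($353): fully absorbed by the deductible. Owner owes $353 (running OOP $353).
Claim 2 ($1082): $127 finishes the deductible; $955 goes to coinsurance; coinsurance $955 × 25% = $238.75. Owner owes $365.75 (running OOP $718.75).
Claim 3 ($900): deductible met; 25% of $900 = $225. Owner pays $225; OOP now $943.75.

$225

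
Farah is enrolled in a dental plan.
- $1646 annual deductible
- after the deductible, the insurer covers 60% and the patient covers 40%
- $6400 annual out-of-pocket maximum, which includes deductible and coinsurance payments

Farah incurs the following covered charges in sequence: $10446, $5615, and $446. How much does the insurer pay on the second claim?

Bill 1, $10446: $1646 finishes the deductible; $8800 goes to coinsurance; 40% of $8800 = $3520. Patient owes $5166 (running OOP $5166). Plan pays $10446 − $5166 = $5280.
Bill 2, $5615: deductible already satisfied, so patient's share is 40% × $5615 = $2246. Adding that to $5166 gives $7412, past the $6400 cap; patient pays only $6400 − $5166 = $1234. Insurer: $5615 − $1234 = $4381.

$4381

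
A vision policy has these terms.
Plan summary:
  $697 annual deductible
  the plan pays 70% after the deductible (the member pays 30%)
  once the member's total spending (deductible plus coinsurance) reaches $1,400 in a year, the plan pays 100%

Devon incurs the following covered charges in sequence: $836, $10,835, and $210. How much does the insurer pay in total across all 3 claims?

Bill 1, $836: deductible takes $697, $139 remains; member's 30% is $41.70. Member pays $738.70; OOP now $738.70. Insurer: $836 − $738.70 = $97.30.
Bill 2, $10,835: deductible met; 30% of $10,835 = $3,250.50. OOP would hit $3,989.20 > $1,400, so the cap limits the member to $1,400 − $738.70 = $661.30. Insurer: $10,835 − $661.30 = $10,173.70.
Bill 3, $210: 30% coinsurance on $210 = $63. Adding that to $1,400 gives $1,463, past the $1,400 cap; member pays only $1,400 − $1,400 = $0. Plan pays $210 − $0 = $210.
Insurer total: $97.30 + $10,173.70 + $210 = $10,481.

$10,481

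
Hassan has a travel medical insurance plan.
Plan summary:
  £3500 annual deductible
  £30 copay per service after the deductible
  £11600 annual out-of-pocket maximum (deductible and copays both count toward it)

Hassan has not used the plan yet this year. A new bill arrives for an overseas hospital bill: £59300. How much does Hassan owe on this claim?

£3530

Nothing has been paid toward the £3500 deductible, so the first £3500 of this charge is applied there.
After the £3500 deductible portion, £59300 − £3500 = £55800 is subject to the copay.
Copay on this service: £30.
That puts the traveler's cost at £3500 + £30 = £3530 before any cap.
Year-to-date out-of-pocket becomes £0 + £3530 = £3530, still under the £11600 maximum, so no cap applies.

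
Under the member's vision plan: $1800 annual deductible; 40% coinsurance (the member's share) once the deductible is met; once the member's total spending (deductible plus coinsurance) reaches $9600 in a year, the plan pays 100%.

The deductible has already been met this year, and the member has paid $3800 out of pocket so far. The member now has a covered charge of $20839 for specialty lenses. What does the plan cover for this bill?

$15039

The deductible is already satisfied, so the full bill goes to coinsurance.
Member's 40% share of $20839 is $8335.60.
Year-to-date out-of-pocket would reach $3800 + $8335.60 = $12135.60, above the $9600 maximum, so the member pays only $9600 − $3800 = $5800.
The insurer covers the remainder: $20839 − $5800 = $15039.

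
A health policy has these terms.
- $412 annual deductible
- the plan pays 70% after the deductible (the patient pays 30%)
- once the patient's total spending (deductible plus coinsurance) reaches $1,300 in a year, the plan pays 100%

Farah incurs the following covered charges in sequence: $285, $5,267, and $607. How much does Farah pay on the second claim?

$1,015

Claim 1 ($285): all of it applies to the deductible. Patient owes $285 (running OOP $285).
Claim 2 ($5,267): deductible takes $127, $5,140 remains; patient's 30% is $1,542. Together that's $127 + $1,542 = $1,669. That would push OOP to $1,954, over the $1,300 cap, so patient pays $1,300 − $285 = $1,015.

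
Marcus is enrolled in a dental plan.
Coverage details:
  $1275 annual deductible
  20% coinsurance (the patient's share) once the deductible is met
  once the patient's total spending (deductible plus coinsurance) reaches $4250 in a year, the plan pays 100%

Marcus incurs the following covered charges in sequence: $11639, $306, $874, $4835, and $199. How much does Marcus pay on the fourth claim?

$666.20

#1 ($11639): $1275 to deductible, leaving $10364; patient's 20% is $2072.80. Cost to patient: $3347.80. OOP to date $3347.80.
#2 ($306): deductible already satisfied, so patient's share is 20% × $306 = $61.20. Patient owes $61.20 (running OOP $3409).
#3 ($874): deductible met; 20% of $874 = $174.80. Patient owes $174.80 (running OOP $3583.80).
#4 ($4835): deductible already satisfied, so patient's share is 20% × $4835 = $967. OOP would hit $4550.80 > $4250, so the cap limits the patient to $4250 − $3583.80 = $666.20.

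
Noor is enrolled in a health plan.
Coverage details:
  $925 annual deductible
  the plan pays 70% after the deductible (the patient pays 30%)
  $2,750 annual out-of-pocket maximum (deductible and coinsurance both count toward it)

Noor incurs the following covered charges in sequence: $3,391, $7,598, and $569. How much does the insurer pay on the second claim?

Bill 1, $3,391: $925 finishes the deductible; $2,466 goes to coinsurance; patient's 30% is $739.80. Patient pays $1,664.80; OOP now $1,664.80. Insurer: $3,391 − $1,664.80 = $1,726.20.
Bill 2, $7,598: 30% coinsurance on $7,598 = $2,279.40. OOP would hit $3,944.20 > $2,750, so the cap limits the patient to $2,750 − $1,664.80 = $1,085.20. Insurer: $7,598 − $1,085.20 = $6,512.80.

$6,512.80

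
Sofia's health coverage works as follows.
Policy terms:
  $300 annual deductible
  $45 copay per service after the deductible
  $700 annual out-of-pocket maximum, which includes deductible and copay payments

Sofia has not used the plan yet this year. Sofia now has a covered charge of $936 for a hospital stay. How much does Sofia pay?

The full $300 deductible is still open; $300 of this bill applies to it.
After the $300 deductible portion, $936 − $300 = $636 is subject to the copay.
Copay on this service: $45.
Patient responsibility before any cap: $300 + $45 = $345.
Total out-of-pocket so far would be $0 + $345 = $345, below the $700 cap — no reduction.

$345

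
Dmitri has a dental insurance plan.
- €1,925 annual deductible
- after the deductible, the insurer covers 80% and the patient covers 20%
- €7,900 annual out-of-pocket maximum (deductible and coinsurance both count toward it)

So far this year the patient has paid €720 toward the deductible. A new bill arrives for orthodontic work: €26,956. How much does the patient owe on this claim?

Deductible still to meet: €1,925 − €720 = €1,205.
The remaining €25,751 (= €26,956 − €1,205) moves to coinsurance.
20% of €25,751 = €5,150.20 falls to the patient.
Patient responsibility before any cap: €1,205 + €5,150.20 = €6,355.20.
Total out-of-pocket so far would be €720 + €6,355.20 = €7,075.20, below the €7,900 cap — no reduction.

€6,355.20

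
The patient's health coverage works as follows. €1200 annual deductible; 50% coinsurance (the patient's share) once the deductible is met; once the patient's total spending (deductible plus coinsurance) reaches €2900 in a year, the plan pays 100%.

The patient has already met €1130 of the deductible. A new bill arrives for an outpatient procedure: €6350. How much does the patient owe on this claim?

Remaining deductible: €1200 − €1130 = €70.
After the €70 deductible portion, €6350 − €70 = €6280 is subject to coinsurance.
Patient's 50% share of €6280 is €3140.
So the patient owes €70 + €3140 = €3210 before any cap.
Year-to-date out-of-pocket would reach €1130 + €3210 = €4340, above the €2900 maximum, so the patient pays only €2900 − €1130 = €1770.

€1770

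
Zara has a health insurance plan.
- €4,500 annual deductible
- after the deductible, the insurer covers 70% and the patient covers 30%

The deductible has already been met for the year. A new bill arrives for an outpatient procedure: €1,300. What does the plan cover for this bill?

With the deductible met, the entire €1,300 is subject to coinsurance.
30% of €1,300 = €390 falls to the patient.
The insurer covers the remainder: €1,300 − €390 = €910.

€910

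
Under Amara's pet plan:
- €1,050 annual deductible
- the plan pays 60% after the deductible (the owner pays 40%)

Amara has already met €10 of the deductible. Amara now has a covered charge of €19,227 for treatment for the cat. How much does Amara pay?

Deductible still to meet: €1,050 − €10 = €1,040.
That leaves €19,227 − €1,040 = €18,187 for coinsurance.
40% of €18,187 = €7,274.80 falls to the owner.
So the owner owes €1,040 + €7,274.80 = €8,314.80.

€8,314.80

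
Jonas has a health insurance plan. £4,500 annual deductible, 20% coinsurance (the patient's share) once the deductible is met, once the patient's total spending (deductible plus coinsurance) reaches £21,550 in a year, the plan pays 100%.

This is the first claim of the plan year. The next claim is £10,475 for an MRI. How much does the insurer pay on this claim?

Nothing has been paid toward the £4,500 deductible, so the first £4,500 of this charge is applied there.
After the £4,500 deductible portion, £10,475 − £4,500 = £5,975 is subject to coinsurance.
Coinsurance: £5,975 × 20% = £1,195.
So the patient owes £4,500 + £1,195 = £5,695 before any cap.
Cumulative spending £0 + £5,695 = £5,695 stays under the £21,550 maximum.
The insurer covers the remainder: £10,475 − £5,695 = £4,780.

£4,780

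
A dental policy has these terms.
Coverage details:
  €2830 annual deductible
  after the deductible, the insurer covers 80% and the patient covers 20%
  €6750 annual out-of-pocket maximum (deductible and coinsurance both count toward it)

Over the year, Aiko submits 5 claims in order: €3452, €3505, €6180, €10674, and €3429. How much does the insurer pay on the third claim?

Bill 1, €3452: €2830 to deductible, leaving €622; patient's 20% is €124.40. Patient pays €2954.40; OOP now €2954.40. Plan pays €3452 − €2954.40 = €497.60.
Bill 2, €3505: deductible already satisfied, so patient's share is 20% × €3505 = €701. Patient pays €701; OOP now €3655.40. Plan pays €3505 − €701 = €2804.
Bill 3, €6180: 20% coinsurance on €6180 = €1236. Cost to patient: €1236. OOP to date €4891.40. Plan pays €6180 − €1236 = €4944.

€4944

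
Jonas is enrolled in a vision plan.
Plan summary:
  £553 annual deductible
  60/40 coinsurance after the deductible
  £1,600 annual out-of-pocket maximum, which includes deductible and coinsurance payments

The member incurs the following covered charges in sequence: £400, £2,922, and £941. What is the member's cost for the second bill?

#1 (£400): fully absorbed by the deductible. Member owes £400 (running OOP £400).
#2 (£2,922): £153 to deductible, leaving £2,769; member's 40% is £1,107.60. Claim cost before the cap: £153 + £1,107.60 = £1,260.60. Adding that to £400 gives £1,660.60, past the £1,600 cap; member pays only £1,600 − £400 = £1,200.

£1,200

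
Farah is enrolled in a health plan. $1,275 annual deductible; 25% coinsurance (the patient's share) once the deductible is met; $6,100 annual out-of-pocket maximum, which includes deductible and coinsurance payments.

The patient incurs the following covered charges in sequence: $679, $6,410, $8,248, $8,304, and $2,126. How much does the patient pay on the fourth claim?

Bill 1, $679: all of it applies to the deductible. Patient pays $679; OOP now $679.
Bill 2, $6,410: deductible takes $596, $5,814 remains; coinsurance $5,814 × 25% = $1,453.50. Patient pays $2,049.50; OOP now $2,728.50.
Bill 3, $8,248: deductible met; 25% of $8,248 = $2,062. Patient owes $2,062 (running OOP $4,790.50).
Bill 4, $8,304: 25% coinsurance on $8,304 = $2,076. OOP would hit $6,866.50 > $6,100, so the cap limits the patient to $6,100 − $4,790.50 = $1,309.50.

$1,309.50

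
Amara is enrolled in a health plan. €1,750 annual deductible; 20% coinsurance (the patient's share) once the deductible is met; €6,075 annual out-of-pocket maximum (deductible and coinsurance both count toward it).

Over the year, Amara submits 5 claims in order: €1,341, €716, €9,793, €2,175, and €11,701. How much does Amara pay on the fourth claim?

Claim 1 — €1,341: entire amount goes to the deductible. Patient owes €1,341 (running OOP €1,341).
Claim 2 — €716: deductible takes €409, €307 remains; coinsurance €307 × 20% = €61.40. Patient owes €470.40 (running OOP €1,811.40).
Claim 3 — €9,793: 20% coinsurance on €9,793 = €1,958.60. Patient pays €1,958.60; OOP now €3,770.
Claim 4 — €2,175: deductible already satisfied, so patient's share is 20% × €2,175 = €435. Patient pays €435; OOP now €4,205.

€435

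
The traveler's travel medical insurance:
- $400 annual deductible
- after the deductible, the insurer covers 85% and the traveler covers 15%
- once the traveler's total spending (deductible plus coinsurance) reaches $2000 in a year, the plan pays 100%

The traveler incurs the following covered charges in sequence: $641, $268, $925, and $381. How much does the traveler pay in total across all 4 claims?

Claim 1 ($641): $400 finishes the deductible; $241 goes to coinsurance; 15% of $241 = $36.15. Traveler pays $436.15; OOP now $436.15.
Claim 2 ($268): 15% coinsurance on $268 = $40.20. Cost to traveler: $40.20. OOP to date $476.35.
Claim 3 ($925): deductible already satisfied, so traveler's share is 15% × $925 = $138.75. Traveler owes $138.75 (running OOP $615.10).
Claim 4 ($381): deductible already satisfied, so traveler's share is 15% × $381 = $57.15. Traveler owes $57.15 (running OOP $672.25).
Summing the traveler's payments: $436.15 + $40.20 + $138.75 + $57.15 = $672.25.

$672.25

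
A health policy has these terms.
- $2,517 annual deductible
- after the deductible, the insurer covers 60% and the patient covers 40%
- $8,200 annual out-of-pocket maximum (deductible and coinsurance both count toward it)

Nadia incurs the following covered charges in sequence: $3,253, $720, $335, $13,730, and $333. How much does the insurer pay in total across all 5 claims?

Claim 1 — $3,253: $2,517 finishes the deductible; $736 goes to coinsurance; coinsurance $736 × 40% = $294.40. Cost to patient: $2,811.40. OOP to date $2,811.40. Plan pays $3,253 − $2,811.40 = $441.60.
Claim 2 — $720: deductible met; 40% of $720 = $288. Patient pays $288; OOP now $3,099.40. Insurer: $720 − $288 = $432.
Claim 3 — $335: deductible met; 40% of $335 = $134. Cost to patient: $134. OOP to date $3,233.40. Insurer: $335 − $134 = $201.
Claim 4 — $13,730: deductible already satisfied, so patient's share is 40% × $13,730 = $5,492. Adding that to $3,233.40 gives $8,725.40, past the $8,200 cap; patient pays only $8,200 − $3,233.40 = $4,966.60. Insurer: $13,730 − $4,966.60 = $8,763.40.
Claim 5 — $333: deductible met; 40% of $333 = $133.20. OOP would hit $8,333.20 > $8,200, so the cap limits the patient to $8,200 − $8,200 = $0. Plan pays $333 − $0 = $333.
Insurer total = bills − patient's total = $18,371 − $8,200 = $10,171.

$10,171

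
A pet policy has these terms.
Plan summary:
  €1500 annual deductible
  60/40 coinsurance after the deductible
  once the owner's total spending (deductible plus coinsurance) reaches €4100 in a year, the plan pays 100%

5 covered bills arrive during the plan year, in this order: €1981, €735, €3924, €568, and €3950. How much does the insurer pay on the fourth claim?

€340.80

Claim 1 (€1981): deductible takes €1500, €481 remains; 40% of €481 = €192.40. Owner owes €1692.40 (running OOP €1692.40). Insurer: €1981 − €1692.40 = €288.60.
Claim 2 (€735): 40% coinsurance on €735 = €294. Owner owes €294 (running OOP €1986.40). Insurer: €735 − €294 = €441.
Claim 3 (€3924): deductible met; 40% of €3924 = €1569.60. Cost to owner: €1569.60. OOP to date €3556. Insurer: €3924 − €1569.60 = €2354.40.
Claim 4 (€568): deductible already satisfied, so owner's share is 40% × €568 = €227.20. Owner owes €227.20 (running OOP €3783.20). Insurer: €568 − €227.20 = €340.80.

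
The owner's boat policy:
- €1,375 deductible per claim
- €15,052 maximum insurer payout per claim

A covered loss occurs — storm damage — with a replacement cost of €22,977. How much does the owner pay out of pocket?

€7,925

After the deductible, €22,977 − €1,375 = €21,602 remains.
Since €21,602 > €15,052, the payout is capped at €15,052.
Out of pocket: €22,977 − €15,052 = €7,925.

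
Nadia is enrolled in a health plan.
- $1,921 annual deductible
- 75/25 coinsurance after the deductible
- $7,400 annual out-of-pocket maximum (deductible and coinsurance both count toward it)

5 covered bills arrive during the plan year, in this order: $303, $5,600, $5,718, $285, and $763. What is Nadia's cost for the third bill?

$1,429.50

Claim 1 ($303): all of it applies to the deductible. Cost to patient: $303. OOP to date $303.
Claim 2 ($5,600): deductible takes $1,618, $3,982 remains; 25% of $3,982 = $995.50. Patient owes $2,613.50 (running OOP $2,916.50).
Claim 3 ($5,718): deductible already satisfied, so patient's share is 25% × $5,718 = $1,429.50. Cost to patient: $1,429.50. OOP to date $4,346.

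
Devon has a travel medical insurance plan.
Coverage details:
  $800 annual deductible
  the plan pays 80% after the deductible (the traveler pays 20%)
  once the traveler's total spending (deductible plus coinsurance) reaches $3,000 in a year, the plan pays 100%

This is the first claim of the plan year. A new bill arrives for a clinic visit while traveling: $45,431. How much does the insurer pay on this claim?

$42,431

Nothing has been paid toward the $800 deductible, so the first $800 of this charge is applied there.
That leaves $45,431 − $800 = $44,631 for coinsurance.
Coinsurance: $44,631 × 20% = $8,926.20.
Traveler responsibility before any cap: $800 + $8,926.20 = $9,726.20.
Year-to-date out-of-pocket would reach $0 + $9,726.20 = $9,726.20, above the $3,000 maximum, so the traveler pays only $3,000 − $0 = $3,000.
The plan picks up $45,431 − $3,000 = $42,431.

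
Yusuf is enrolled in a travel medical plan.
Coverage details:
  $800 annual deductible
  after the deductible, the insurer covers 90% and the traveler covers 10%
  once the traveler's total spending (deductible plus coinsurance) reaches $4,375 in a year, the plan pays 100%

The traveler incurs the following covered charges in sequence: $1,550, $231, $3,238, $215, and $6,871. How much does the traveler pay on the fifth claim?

Claim 1 — $1,550: $800 finishes the deductible; $750 goes to coinsurance; coinsurance $750 × 10% = $75. Traveler owes $875 (running OOP $875).
Claim 2 — $231: 10% coinsurance on $231 = $23.10. Cost to traveler: $23.10. OOP to date $898.10.
Claim 3 — $3,238: 10% coinsurance on $3,238 = $323.80. Traveler pays $323.80; OOP now $1,221.90.
Claim 4 — $215: deductible already satisfied, so traveler's share is 10% × $215 = $21.50. Cost to traveler: $21.50. OOP to date $1,243.40.
Claim 5 — $6,871: deductible already satisfied, so traveler's share is 10% × $6,871 = $687.10. Traveler pays $687.10; OOP now $1,930.50.

$687.10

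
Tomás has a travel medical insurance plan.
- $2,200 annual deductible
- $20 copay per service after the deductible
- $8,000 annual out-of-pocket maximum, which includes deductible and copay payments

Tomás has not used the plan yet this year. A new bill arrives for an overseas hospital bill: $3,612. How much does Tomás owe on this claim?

$2,220

Deductible not yet touched, so the first $2,200 of the bill goes to the deductible.
The remaining $1,412 (= $3,612 − $2,200) moves to the copay.
Copay on this service: $20.
So the traveler owes $2,200 + $20 = $2,220 before any cap.
Total out-of-pocket so far would be $0 + $2,220 = $2,220, below the $8,000 cap — no reduction.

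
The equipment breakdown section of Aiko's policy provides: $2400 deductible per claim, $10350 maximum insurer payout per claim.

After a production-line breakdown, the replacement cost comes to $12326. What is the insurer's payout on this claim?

$9926

Subtract the deductible: $12326 − $2400 = $9926.
$9926 ≤ $10350, so the limit doesn't bind; insurer pays $9926.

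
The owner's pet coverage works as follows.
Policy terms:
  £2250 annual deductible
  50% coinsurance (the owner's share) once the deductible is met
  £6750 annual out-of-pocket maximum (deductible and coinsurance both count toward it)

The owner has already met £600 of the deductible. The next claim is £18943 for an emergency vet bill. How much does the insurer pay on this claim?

£12793

£600 of the £2250 deductible is already met, leaving £1650.
The remaining £17293 (= £18943 − £1650) moves to coinsurance.
Coinsurance: £17293 × 50% = £8646.50.
That puts the owner's cost at £1650 + £8646.50 = £10296.50 before any cap.
Adding £10296.50 to the £600 already spent would give £10896.50, which exceeds the £6750 cap; the owner pays just £6750 − £600 = £6150.
The plan picks up £18943 − £6150 = £12793.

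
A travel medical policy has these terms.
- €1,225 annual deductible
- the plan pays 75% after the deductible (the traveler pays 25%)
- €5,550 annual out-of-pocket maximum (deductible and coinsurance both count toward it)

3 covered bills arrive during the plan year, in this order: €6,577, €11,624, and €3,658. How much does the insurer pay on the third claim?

Claim 1 — €6,577: €1,225 finishes the deductible; €5,352 goes to coinsurance; 25% of €5,352 = €1,338. Traveler pays €2,563; OOP now €2,563. Insurer: €6,577 − €2,563 = €4,014.
Claim 2 — €11,624: deductible met; 25% of €11,624 = €2,906. Cost to traveler: €2,906. OOP to date €5,469. Insurer: €11,624 − €2,906 = €8,718.
Claim 3 — €3,658: deductible already satisfied, so traveler's share is 25% × €3,658 = €914.50. Adding that to €5,469 gives €6,383.50, past the €5,550 cap; traveler pays only €5,550 − €5,469 = €81. Insurer: €3,658 − €81 = €3,577.

€3,577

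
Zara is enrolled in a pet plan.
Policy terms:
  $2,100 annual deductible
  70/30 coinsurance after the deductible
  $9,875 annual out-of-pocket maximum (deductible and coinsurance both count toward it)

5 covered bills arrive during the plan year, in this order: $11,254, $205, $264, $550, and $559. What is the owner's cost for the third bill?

$79.20

Claim 1 ($11,254): deductible takes $2,100, $9,154 remains; 30% of $9,154 = $2,746.20. Owner pays $4,846.20; OOP now $4,846.20.
Claim 2 ($205): deductible already satisfied, so owner's share is 30% × $205 = $61.50. Owner owes $61.50 (running OOP $4,907.70).
Claim 3 ($264): deductible already satisfied, so owner's share is 30% × $264 = $79.20. Cost to owner: $79.20. OOP to date $4,986.90.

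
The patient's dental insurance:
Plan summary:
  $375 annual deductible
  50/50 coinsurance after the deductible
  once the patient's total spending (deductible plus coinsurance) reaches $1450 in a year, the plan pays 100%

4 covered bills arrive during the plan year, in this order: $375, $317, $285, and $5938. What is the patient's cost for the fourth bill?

$774

#1 ($375): entire amount goes to the deductible. Patient pays $375; OOP now $375.
#2 ($317): deductible met; 50% of $317 = $158.50. Cost to patient: $158.50. OOP to date $533.50.
#3 ($285): 50% coinsurance on $285 = $142.50. Cost to patient: $142.50. OOP to date $676.
#4 ($5938): 50% coinsurance on $5938 = $2969. That would push OOP to $3645, over the $1450 cap, so patient pays $1450 − $676 = $774.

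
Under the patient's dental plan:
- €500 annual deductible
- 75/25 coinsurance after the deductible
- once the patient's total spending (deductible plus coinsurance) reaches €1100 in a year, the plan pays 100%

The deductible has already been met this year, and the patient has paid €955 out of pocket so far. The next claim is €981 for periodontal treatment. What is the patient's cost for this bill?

The deductible is already satisfied, so the full bill goes to coinsurance.
Patient's 25% share of €981 is €245.25.
That would bring total out-of-pocket to €1200.25, past the €1100 cap. The patient is capped at €1100 − €955 = €145 on this claim.

€145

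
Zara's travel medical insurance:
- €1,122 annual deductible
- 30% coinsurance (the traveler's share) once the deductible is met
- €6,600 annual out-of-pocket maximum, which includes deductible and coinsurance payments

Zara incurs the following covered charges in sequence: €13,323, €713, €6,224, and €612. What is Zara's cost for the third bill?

Bill 1, €13,323: €1,122 to deductible, leaving €12,201; coinsurance €12,201 × 30% = €3,660.30. Cost to traveler: €4,782.30. OOP to date €4,782.30.
Bill 2, €713: deductible met; 30% of €713 = €213.90. Traveler owes €213.90 (running OOP €4,996.20).
Bill 3, €6,224: deductible met; 30% of €6,224 = €1,867.20. Adding that to €4,996.20 gives €6,863.40, past the €6,600 cap; traveler pays only €6,600 − €4,996.20 = €1,603.80.

€1,603.80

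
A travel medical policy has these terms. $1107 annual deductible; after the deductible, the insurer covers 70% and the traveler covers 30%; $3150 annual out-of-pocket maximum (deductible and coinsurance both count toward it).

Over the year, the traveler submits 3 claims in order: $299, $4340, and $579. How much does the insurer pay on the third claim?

Bill 1, $299: entire amount goes to the deductible. Traveler pays $299; OOP now $299. Insurer: $299 − $299 = $0.
Bill 2, $4340: $808 finishes the deductible; $3532 goes to coinsurance; 30% of $3532 = $1059.60. Traveler owes $1867.60 (running OOP $2166.60). Insurer: $4340 − $1867.60 = $2472.40.
Bill 3, $579: deductible already satisfied, so traveler's share is 30% × $579 = $173.70. Cost to traveler: $173.70. OOP to date $2340.30. Insurer: $579 − $173.70 = $405.30.

$405.30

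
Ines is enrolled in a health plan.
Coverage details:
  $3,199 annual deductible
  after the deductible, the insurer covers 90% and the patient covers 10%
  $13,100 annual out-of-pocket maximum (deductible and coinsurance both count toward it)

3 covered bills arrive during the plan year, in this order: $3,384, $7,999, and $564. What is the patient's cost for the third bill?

$56.40

Bill 1, $3,384: deductible takes $3,199, $185 remains; 10% of $185 = $18.50. Patient pays $3,217.50; OOP now $3,217.50.
Bill 2, $7,999: deductible already satisfied, so patient's share is 10% × $7,999 = $799.90. Cost to patient: $799.90. OOP to date $4,017.40.
Bill 3, $564: deductible already satisfied, so patient's share is 10% × $564 = $56.40. Patient pays $56.40; OOP now $4,073.80.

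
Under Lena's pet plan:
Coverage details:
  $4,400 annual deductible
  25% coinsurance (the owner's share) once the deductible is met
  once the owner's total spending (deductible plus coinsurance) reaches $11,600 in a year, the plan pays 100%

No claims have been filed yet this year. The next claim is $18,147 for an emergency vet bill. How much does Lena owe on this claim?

$7,836.75

Deductible not yet touched, so the first $4,400 of the bill goes to the deductible.
The remaining $13,747 (= $18,147 − $4,400) moves to coinsurance.
25% of $13,747 = $3,436.75 falls to the owner.
Owner responsibility before any cap: $4,400 + $3,436.75 = $7,836.75.
Total out-of-pocket so far would be $0 + $7,836.75 = $7,836.75, below the $11,600 cap — no reduction.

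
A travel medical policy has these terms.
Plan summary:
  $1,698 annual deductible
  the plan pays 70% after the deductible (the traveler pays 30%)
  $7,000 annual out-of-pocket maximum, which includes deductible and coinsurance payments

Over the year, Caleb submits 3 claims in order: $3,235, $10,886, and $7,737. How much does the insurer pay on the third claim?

$6,161.90

Claim 1 ($3,235): deductible takes $1,698, $1,537 remains; 30% of $1,537 = $461.10. Traveler owes $2,159.10 (running OOP $2,159.10). Insurer: $3,235 − $2,159.10 = $1,075.90.
Claim 2 ($10,886): deductible already satisfied, so traveler's share is 30% × $10,886 = $3,265.80. Cost to traveler: $3,265.80. OOP to date $5,424.90. Plan pays $10,886 − $3,265.80 = $7,620.20.
Claim 3 ($7,737): 30% coinsurance on $7,737 = $2,321.10. That would push OOP to $7,746, over the $7,000 cap, so traveler pays $7,000 − $5,424.90 = $1,575.10. Plan pays $7,737 − $1,575.10 = $6,161.90.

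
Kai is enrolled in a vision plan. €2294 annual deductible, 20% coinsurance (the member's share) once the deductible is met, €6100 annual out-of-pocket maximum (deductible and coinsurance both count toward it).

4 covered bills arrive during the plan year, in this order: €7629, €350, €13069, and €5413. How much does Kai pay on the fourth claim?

€55.20

Bill 1, €7629: €2294 finishes the deductible; €5335 goes to coinsurance; member's 20% is €1067. Member pays €3361; OOP now €3361.
Bill 2, €350: 20% coinsurance on €350 = €70. Member owes €70 (running OOP €3431).
Bill 3, €13069: 20% coinsurance on €13069 = €2613.80. Cost to member: €2613.80. OOP to date €6044.80.
Bill 4, €5413: deductible met; 20% of €5413 = €1082.60. OOP would hit €7127.40 > €6100, so the cap limits the member to €6100 − €6044.80 = €55.20.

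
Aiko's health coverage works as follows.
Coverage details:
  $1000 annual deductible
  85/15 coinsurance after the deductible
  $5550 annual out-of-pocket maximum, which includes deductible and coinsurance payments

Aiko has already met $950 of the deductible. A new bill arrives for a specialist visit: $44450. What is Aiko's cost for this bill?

Remaining deductible: $1000 − $950 = $50.
After the $50 deductible portion, $44450 − $50 = $44400 is subject to coinsurance.
15% of $44400 = $6660 falls to the patient.
So the patient owes $50 + $6660 = $6710 before any cap.
Adding $6710 to the $950 already spent would give $7660, which exceeds the $5550 cap; the patient pays just $5550 − $950 = $4600.

$4600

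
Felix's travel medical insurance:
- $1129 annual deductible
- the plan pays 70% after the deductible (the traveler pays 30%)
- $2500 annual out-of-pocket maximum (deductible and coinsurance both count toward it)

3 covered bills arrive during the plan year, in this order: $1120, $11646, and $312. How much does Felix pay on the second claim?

$1380

Bill 1, $1120: entire amount goes to the deductible. Cost to traveler: $1120. OOP to date $1120.
Bill 2, $11646: deductible takes $9, $11637 remains; traveler's 30% is $3491.10. Claim cost before the cap: $9 + $3491.10 = $3500.10. OOP would hit $4620.10 > $2500, so the cap limits the traveler to $2500 − $1120 = $1380.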